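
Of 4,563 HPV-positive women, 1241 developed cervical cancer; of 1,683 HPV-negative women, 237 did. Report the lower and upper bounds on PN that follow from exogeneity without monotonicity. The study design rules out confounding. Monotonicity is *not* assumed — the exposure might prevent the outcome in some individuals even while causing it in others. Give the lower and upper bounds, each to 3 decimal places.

p₁ = P(outcome | exposed) = 1241/4563 = 0.27197
p₀ = P(outcome | unexposed) = 237/1683 = 0.14082
Under exogeneity alone the bounds on PN are max{0,(p₁−p₀)/p₁} ≤ PN ≤ min{1,(1−p₀)/p₁}.
  lower = (p₁ − p₀)/p₁ = 0.13115 / 0.27197 ≈ 0.4822
  upper = min{1, (1 − p₀)/p₁} = 0.85918 / 0.27197 ≈ 3.1591 → capped at 1

0.482 ≤ PN ≤ 1.000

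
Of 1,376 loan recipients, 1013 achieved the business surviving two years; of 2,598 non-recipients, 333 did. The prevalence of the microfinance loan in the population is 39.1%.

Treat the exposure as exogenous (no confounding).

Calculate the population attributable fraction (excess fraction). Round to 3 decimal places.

PAF ≈ 0.650

p₁ = P(outcome | exposed) = 1013/1376 = 0.73619
p₀ = P(outcome | unexposed) = 333/2598 = 0.12818
Overall risk P(Y=1) = π·p₁ + (1−π)·p₀ = 0.391×0.73619 + 0.609×0.12818 = 0.36591.
Under exogeneity, PAF = [P(Y=1) − p₀] / P(Y=1).
PAF = (0.36591 − 0.12818) / 0.36591 ≈ 0.6497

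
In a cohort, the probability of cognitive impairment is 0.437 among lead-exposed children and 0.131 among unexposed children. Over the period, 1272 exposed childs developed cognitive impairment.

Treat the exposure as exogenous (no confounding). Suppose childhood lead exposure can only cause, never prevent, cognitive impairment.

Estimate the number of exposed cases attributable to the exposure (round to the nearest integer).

about 891 cases

Let p₁ = 0.437, p₀ = 0.131.
PN = (p₁ − p₀)/p₁ = (0.437 − 0.131) / 0.437 ≈ 0.70023.
Attributable cases ≈ PN × (exposed cases) = 0.70023 × 1272 ≈ 890.69.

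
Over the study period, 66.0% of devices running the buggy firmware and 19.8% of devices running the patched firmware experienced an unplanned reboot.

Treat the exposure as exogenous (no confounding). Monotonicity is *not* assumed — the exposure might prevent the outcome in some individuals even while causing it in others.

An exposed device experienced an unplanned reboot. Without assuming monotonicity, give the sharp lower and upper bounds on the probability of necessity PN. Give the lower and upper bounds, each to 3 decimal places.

p₁ = 0.66, p₀ = 0.198.
Under exogeneity alone the bounds on PN are max{0,(p₁−p₀)/p₁} ≤ PN ≤ min{1,(1−p₀)/p₁}.
  lower = (p₁ − p₀)/p₁ = 0.462 / 0.66 ≈ 0.7000
  upper = min{1, (1 − p₀)/p₁} = 0.802 / 0.66 ≈ 1.2152 → capped at 1

0.700 ≤ PN ≤ 1.000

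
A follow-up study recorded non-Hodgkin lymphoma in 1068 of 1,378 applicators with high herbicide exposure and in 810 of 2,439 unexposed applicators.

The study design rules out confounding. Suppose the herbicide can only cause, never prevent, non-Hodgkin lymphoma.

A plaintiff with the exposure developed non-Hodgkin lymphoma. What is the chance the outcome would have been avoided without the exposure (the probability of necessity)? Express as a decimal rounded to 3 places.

PN ≈ 0.571

p₁ = P(outcome | exposed) = 1068/1378 = 0.77504
p₀ = P(outcome | unexposed) = 810/2439 = 0.3321
Under exogeneity and monotonicity, PN = (p₁ − p₀) / p₁.
PN = (0.77504 − 0.3321) / 0.77504 = 0.44293 / 0.77504 ≈ 0.5715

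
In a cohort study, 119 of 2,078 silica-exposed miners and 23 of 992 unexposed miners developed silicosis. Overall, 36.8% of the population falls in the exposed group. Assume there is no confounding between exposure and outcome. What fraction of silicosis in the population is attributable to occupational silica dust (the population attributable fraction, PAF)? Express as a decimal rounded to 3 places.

p₁ = P(outcome | exposed) = 119/2078 = 0.057267
p₀ = P(outcome | unexposed) = 23/992 = 0.023185
Overall risk P(Y=1) = π·p₁ + (1−π)·p₀ = 0.368×0.057267 + 0.632×0.023185 = 0.035727.
Under exogeneity, PAF = [P(Y=1) − p₀] / P(Y=1).
PAF = (0.035727 − 0.023185) / 0.035727 ≈ 0.3510

PAF ≈ 0.351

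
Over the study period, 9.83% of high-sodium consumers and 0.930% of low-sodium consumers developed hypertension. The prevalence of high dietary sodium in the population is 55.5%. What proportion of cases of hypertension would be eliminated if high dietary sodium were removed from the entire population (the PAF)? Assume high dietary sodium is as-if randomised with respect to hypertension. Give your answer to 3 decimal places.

p₁ = 0.0983, p₀ = 0.0093.
Overall risk P(Y=1) = π·p₁ + (1−π)·p₀ = 0.555×0.0983 + 0.445×0.0093 = 0.058695.
Under exogeneity, PAF = [P(Y=1) − p₀] / P(Y=1).
PAF = (0.058695 − 0.0093) / 0.058695 ≈ 0.8416

PAF ≈ 0.842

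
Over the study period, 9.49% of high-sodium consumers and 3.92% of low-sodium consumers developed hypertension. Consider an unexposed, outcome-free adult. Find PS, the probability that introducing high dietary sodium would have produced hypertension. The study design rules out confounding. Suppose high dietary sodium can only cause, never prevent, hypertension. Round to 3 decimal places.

PS ≈ 0.058

p₁ = 0.0949, p₀ = 0.0392.
Under exogeneity and monotonicity, PS = (p₁ − p₀) / (1 − p₀).
PS = (0.0949 − 0.0392) / (1 − 0.0392) = 0.0557 / 0.9608 ≈ 0.0580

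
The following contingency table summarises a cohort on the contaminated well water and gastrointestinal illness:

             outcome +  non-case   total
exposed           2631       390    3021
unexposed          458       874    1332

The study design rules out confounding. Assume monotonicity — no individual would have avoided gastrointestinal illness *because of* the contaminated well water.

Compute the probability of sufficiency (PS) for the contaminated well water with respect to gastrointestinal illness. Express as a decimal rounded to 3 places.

p₁ = P(outcome | exposed) = 2631/3021 = 0.8709
p₀ = P(outcome | unexposed) = 458/1332 = 0.34384
Under exogeneity and monotonicity, PS = (p₁ − p₀)/(1 − p₀).
PS = (0.8709 − 0.34384) / 0.65616 ≈ 0.8033

PS ≈ 0.803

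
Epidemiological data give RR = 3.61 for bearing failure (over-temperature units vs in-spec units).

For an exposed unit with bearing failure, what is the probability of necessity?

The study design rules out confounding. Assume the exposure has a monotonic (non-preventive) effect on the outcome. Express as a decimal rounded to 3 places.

Under exogeneity and monotonicity, PN = (RR − 1) / RR = 1 − 1/RR.
PN = (3.61 − 1) / 3.61 = 2.61 / 3.61 ≈ 0.7230

PN ≈ 0.723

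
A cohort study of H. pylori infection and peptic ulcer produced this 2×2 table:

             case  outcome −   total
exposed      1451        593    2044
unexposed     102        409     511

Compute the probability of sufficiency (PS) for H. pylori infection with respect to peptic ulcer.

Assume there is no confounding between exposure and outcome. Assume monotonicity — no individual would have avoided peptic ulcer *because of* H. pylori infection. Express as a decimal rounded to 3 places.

PS ≈ 0.638

p₁ = P(outcome | exposed) = 1451/2044 = 0.70988
p₀ = P(outcome | unexposed) = 102/511 = 0.19961
Under exogeneity and monotonicity, PS = (p₁ − p₀)/(1 − p₀).
PS = (0.70988 − 0.19961) / 0.80039 ≈ 0.6375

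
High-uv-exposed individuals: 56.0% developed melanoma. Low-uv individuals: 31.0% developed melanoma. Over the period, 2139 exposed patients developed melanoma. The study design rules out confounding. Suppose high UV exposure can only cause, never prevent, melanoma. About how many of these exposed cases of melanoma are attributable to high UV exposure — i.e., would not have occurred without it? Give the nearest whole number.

p₁ = 0.56, p₀ = 0.31.
PN = (p₁ − p₀)/p₁ = (0.56 − 0.31) / 0.56 ≈ 0.44643.
Attributable cases ≈ PN × (exposed cases) = 0.44643 × 2139 ≈ 954.91.

about 955 cases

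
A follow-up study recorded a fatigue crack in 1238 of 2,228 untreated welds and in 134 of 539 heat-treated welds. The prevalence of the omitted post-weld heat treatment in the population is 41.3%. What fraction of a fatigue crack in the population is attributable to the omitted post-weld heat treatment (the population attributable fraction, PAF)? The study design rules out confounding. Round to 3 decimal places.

p₁ = P(outcome | exposed) = 1238/2228 = 0.55566
p₀ = P(outcome | unexposed) = 134/539 = 0.24861
Overall risk P(Y=1) = π·p₁ + (1−π)·p₀ = 0.413×0.55566 + 0.587×0.24861 = 0.37542.
Under exogeneity, PAF = [P(Y=1) − p₀] / P(Y=1).
PAF = (0.37542 − 0.24861) / 0.37542 ≈ 0.3378

PAF ≈ 0.338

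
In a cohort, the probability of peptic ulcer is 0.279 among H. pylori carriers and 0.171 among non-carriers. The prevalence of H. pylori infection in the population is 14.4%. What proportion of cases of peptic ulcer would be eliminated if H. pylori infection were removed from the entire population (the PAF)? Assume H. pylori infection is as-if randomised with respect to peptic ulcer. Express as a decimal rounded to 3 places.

Let p₁ = 0.279, p₀ = 0.171.
Overall risk P(Y=1) = π·p₁ + (1−π)·p₀ = 0.144×0.279 + 0.856×0.171 = 0.18655.
Under exogeneity, PAF = [P(Y=1) − p₀] / P(Y=1).
PAF = (0.18655 − 0.171) / 0.18655 ≈ 0.0834

PAF ≈ 0.083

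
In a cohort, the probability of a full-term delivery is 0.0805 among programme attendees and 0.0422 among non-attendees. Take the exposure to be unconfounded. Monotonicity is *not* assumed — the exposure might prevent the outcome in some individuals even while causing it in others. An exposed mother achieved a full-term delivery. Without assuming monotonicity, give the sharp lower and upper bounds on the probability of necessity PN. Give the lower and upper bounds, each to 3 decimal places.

Let p₁ = 0.0805, p₀ = 0.0422.
Under exogeneity alone the bounds on PN are max{0,(p₁−p₀)/p₁} ≤ PN ≤ min{1,(1−p₀)/p₁}.
  lower = (p₁ − p₀)/p₁ = 0.0383 / 0.0805 ≈ 0.4758
  upper = min{1, (1 − p₀)/p₁} = 0.9578 / 0.0805 ≈ 11.8981 → capped at 1

0.476 ≤ PN ≤ 1.000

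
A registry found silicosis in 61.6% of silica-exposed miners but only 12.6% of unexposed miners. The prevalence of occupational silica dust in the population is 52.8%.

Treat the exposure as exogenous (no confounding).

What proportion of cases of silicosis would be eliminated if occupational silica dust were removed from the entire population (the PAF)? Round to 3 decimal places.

PAF ≈ 0.672

p₁ = 0.616, p₀ = 0.126.
Overall risk P(Y=1) = π·p₁ + (1−π)·p₀ = 0.528×0.616 + 0.472×0.126 = 0.38472.
Under exogeneity, PAF = [P(Y=1) − p₀] / P(Y=1).
PAF = (0.38472 − 0.126) / 0.38472 ≈ 0.6725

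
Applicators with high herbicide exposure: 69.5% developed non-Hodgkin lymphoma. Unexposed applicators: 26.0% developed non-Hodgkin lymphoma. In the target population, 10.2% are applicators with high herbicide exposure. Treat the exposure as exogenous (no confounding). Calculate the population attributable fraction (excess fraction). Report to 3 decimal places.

PAF ≈ 0.146

p₁ = 0.695, p₀ = 0.26.
Overall risk P(Y=1) = π·p₁ + (1−π)·p₀ = 0.102×0.695 + 0.898×0.26 = 0.30437.
Under exogeneity, PAF = [P(Y=1) − p₀] / P(Y=1).
PAF = (0.30437 − 0.26) / 0.30437 ≈ 0.1458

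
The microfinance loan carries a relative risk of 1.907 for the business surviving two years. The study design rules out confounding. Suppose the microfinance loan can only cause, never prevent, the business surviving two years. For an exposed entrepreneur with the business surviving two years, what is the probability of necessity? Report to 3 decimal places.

Under exogeneity and monotonicity, PN = (RR − 1) / RR = 1 − 1/RR.
PN = (1.907 − 1) / 1.907 = 0.907 / 1.907 ≈ 0.4756

PN ≈ 0.476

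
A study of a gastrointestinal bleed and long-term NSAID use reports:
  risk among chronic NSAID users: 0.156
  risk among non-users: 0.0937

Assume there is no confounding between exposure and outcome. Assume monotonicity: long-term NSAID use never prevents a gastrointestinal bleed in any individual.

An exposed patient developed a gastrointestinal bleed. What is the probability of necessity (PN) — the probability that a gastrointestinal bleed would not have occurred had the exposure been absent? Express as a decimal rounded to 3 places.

Let p₁ = 0.156, p₀ = 0.0937.
Under exogeneity and monotonicity, PN = (p₁ − p₀) / p₁.
PN = (0.156 − 0.0937) / 0.156 = 0.0623 / 0.156 ≈ 0.3994

PN ≈ 0.399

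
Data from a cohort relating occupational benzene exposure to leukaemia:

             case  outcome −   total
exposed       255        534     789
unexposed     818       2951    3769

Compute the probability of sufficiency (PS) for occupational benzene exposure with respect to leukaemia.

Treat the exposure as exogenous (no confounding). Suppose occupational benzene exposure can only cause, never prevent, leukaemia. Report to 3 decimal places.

p₁ = P(outcome | exposed) = 255/789 = 0.32319
p₀ = P(outcome | unexposed) = 818/3769 = 0.21703
Under exogeneity and monotonicity, PS = (p₁ − p₀) / (1 − p₀).
PS = (0.32319 − 0.21703) / (1 − 0.21703) = 0.10616 / 0.78297 ≈ 0.1356

PS ≈ 0.136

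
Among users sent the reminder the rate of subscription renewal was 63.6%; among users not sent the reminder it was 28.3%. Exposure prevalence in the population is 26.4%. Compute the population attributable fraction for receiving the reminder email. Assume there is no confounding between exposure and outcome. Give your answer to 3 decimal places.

PAF ≈ 0.248

p₁ = 0.636, p₀ = 0.283.
Overall risk P(Y=1) = π·p₁ + (1−π)·p₀ = 0.264×0.636 + 0.736×0.283 = 0.37619.
Under exogeneity, PAF = [P(Y=1) − p₀] / P(Y=1).
PAF = (0.37619 − 0.283) / 0.37619 ≈ 0.2477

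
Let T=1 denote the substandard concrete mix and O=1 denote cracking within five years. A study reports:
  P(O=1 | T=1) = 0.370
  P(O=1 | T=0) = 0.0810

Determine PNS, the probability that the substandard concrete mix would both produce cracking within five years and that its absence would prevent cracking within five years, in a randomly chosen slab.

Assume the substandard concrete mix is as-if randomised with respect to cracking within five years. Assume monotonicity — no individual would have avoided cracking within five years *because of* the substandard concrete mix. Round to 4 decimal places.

PNS ≈ 0.2890

Let p₁ = 0.37, p₀ = 0.081.
Under exogeneity and monotonicity, PNS = p₁ − p₀.
PNS = 0.37 − 0.081 = 0.289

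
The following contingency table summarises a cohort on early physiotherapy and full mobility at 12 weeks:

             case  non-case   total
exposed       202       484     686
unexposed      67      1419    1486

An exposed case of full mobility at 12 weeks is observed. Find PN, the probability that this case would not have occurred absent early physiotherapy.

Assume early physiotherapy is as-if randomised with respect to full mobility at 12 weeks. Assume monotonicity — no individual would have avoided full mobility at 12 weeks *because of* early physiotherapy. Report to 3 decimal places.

PN ≈ 0.847

p₁ = P(outcome | exposed) = 202/686 = 0.29446
p₀ = P(outcome | unexposed) = 67/1486 = 0.045087
Under exogeneity and monotonicity, PN = (p₁ − p₀)/p₁.
PN = (0.29446 − 0.045087) / 0.29446 ≈ 0.8469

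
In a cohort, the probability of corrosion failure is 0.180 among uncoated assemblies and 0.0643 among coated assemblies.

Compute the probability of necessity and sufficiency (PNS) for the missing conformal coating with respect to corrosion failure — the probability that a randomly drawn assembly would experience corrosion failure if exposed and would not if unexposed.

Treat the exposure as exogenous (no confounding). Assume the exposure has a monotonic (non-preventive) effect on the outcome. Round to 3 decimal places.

Let p₁ = 0.18, p₀ = 0.0643.
Under exogeneity and monotonicity, PNS = p₁ − p₀.
PNS = 0.18 − 0.0643 = 0.1157

PNS ≈ 0.116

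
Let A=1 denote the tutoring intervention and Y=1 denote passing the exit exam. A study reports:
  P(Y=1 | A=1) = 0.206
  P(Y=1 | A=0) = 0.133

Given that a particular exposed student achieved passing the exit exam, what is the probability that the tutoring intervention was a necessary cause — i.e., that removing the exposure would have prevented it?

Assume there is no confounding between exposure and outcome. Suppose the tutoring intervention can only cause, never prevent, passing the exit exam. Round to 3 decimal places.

PN ≈ 0.354

Let p₁ = 0.206, p₀ = 0.133.
Under exogeneity and monotonicity, PN = (p₁ − p₀) / p₁.
PN = (0.206 − 0.133) / 0.206 = 0.073 / 0.206 ≈ 0.3544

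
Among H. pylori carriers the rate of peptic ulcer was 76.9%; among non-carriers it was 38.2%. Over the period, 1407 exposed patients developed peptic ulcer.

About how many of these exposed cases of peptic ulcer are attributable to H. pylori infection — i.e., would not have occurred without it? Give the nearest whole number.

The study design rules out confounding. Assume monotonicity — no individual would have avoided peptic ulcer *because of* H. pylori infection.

p₁ = 0.769, p₀ = 0.382.
PN = (p₁ − p₀)/p₁ = (0.769 − 0.382) / 0.769 ≈ 0.50325.
Attributable cases ≈ PN × (exposed cases) = 0.50325 × 1407 ≈ 708.07.

about 708 cases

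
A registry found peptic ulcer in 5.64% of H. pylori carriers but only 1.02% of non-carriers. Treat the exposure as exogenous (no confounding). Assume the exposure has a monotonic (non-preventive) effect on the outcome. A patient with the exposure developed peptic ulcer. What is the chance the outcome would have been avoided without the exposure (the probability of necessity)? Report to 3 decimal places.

p₁ = 0.0564, p₀ = 0.0102.
Under exogeneity and monotonicity, PN = (p₁ − p₀) / p₁.
PN = (0.0564 − 0.0102) / 0.0564 = 0.0462 / 0.0564 ≈ 0.8191

PN ≈ 0.819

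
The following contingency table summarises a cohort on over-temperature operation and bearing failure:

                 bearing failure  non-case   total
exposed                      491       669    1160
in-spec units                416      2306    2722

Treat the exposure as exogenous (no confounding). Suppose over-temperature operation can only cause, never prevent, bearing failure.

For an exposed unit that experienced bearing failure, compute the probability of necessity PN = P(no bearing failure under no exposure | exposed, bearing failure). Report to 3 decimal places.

p₁ = P(outcome | exposed) = 491/1160 = 0.42328
p₀ = P(outcome | unexposed) = 416/2722 = 0.15283
Under exogeneity and monotonicity, PN = (p₁ − p₀)/p₁.
PN = (0.42328 − 0.15283) / 0.42328 ≈ 0.6389

PN ≈ 0.639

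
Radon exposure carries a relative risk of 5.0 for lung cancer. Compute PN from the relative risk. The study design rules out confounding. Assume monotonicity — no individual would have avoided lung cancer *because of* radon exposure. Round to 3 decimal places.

PN ≈ 0.800

Under exogeneity and monotonicity, PN = (RR − 1) / RR = 1 − 1/RR.
PN = (5.0 − 1) / 5.0 = 4 / 5.0 ≈ 0.8000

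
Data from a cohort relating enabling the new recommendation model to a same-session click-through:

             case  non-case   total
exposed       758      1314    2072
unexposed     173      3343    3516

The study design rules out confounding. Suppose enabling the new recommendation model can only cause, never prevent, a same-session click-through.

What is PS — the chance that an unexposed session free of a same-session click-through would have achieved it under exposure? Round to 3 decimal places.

p₁ = P(outcome | exposed) = 758/2072 = 0.36583
p₀ = P(outcome | unexposed) = 173/3516 = 0.049204
Under exogeneity and monotonicity, PS = (p₁ − p₀) / (1 − p₀).
PS = (0.36583 − 0.049204) / (1 − 0.049204) = 0.31663 / 0.9508 ≈ 0.3330

PS ≈ 0.333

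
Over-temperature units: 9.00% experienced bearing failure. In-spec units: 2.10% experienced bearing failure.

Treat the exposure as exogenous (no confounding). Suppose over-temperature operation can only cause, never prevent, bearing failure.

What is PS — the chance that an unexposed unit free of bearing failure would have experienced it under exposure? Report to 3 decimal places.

p₁ = 0.09, p₀ = 0.021.
Under exogeneity and monotonicity, PS = (p₁ − p₀) / (1 − p₀).
PS = (0.09 − 0.021) / (1 − 0.021) = 0.069 / 0.979 ≈ 0.0705

PS ≈ 0.070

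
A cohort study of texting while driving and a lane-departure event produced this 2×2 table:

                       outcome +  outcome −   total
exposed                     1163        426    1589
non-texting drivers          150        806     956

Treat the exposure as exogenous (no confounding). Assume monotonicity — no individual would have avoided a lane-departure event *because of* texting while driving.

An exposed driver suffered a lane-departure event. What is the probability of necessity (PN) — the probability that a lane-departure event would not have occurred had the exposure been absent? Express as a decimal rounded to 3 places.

p₁ = P(outcome | exposed) = 1163/1589 = 0.73191
p₀ = P(outcome | unexposed) = 150/956 = 0.1569
Under exogeneity and monotonicity, PN = (p₁ − p₀) / p₁.
PN = (0.73191 − 0.1569) / 0.73191 = 0.575 / 0.73191 ≈ 0.7856

PN ≈ 0.786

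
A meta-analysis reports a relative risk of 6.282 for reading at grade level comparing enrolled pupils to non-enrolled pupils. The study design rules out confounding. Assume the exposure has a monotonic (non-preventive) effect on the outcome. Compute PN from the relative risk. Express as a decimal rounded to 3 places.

Under exogeneity and monotonicity, PN = (RR − 1) / RR = 1 − 1/RR.
PN = (6.282 − 1) / 6.282 = 5.282 / 6.282 ≈ 0.8408

PN ≈ 0.841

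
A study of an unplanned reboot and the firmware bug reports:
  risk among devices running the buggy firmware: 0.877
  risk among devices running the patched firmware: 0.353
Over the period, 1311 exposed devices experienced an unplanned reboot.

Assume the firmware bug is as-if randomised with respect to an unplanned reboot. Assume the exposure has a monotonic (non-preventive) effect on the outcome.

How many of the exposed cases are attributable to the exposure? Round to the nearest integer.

about 783 cases

Let p₁ = 0.877, p₀ = 0.353.
PN = (p₁ − p₀)/p₁ = (0.877 − 0.353) / 0.877 ≈ 0.59749.
Attributable cases ≈ PN × (exposed cases) = 0.59749 × 1311 ≈ 783.31.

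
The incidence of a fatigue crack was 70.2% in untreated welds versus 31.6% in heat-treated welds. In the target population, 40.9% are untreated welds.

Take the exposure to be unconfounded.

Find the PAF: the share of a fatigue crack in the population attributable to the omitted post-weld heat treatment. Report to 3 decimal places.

p₁ = 0.702, p₀ = 0.316.
Overall risk P(Y=1) = π·p₁ + (1−π)·p₀ = 0.409×0.702 + 0.591×0.316 = 0.47387.
Under exogeneity, PAF = [P(Y=1) − p₀] / P(Y=1).
PAF = (0.47387 − 0.316) / 0.47387 ≈ 0.3332

PAF ≈ 0.333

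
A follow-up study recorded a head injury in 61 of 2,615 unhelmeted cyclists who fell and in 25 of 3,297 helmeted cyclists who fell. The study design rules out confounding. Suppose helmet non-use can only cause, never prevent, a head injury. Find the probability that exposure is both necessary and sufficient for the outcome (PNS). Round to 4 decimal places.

PNS ≈ 0.0157

p₁ = P(outcome | exposed) = 61/2615 = 0.023327
p₀ = P(outcome | unexposed) = 25/3297 = 0.0075827
Under exogeneity and monotonicity, PNS = p₁ − p₀.
PNS = 0.023327 − 0.0075827 = 0.015744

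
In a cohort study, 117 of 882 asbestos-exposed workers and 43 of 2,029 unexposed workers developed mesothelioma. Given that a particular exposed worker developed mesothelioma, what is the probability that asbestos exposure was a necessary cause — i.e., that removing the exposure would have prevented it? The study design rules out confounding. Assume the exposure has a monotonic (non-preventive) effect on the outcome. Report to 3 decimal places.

p₁ = P(outcome | exposed) = 117/882 = 0.13265
p₀ = P(outcome | unexposed) = 43/2029 = 0.021193
Under exogeneity and monotonicity, PN = (p₁ − p₀) / p₁.
PN = (0.13265 − 0.021193) / 0.13265 = 0.11146 / 0.13265 ≈ 0.8402

PN ≈ 0.840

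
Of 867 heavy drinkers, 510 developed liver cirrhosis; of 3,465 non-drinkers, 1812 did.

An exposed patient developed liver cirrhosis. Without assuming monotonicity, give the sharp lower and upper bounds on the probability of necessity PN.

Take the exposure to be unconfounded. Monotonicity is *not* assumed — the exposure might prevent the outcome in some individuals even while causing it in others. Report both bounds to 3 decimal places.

p₁ = P(outcome | exposed) = 510/867 = 0.58824
p₀ = P(outcome | unexposed) = 1812/3465 = 0.52294
Under exogeneity alone the bounds on PN are max{0,(p₁−p₀)/p₁} ≤ PN ≤ min{1,(1−p₀)/p₁}.
  lower = (p₁ − p₀)/p₁ = 0.065292 / 0.58824 ≈ 0.1110
  upper = min{1, (1 − p₀)/p₁} = 0.47706 / 0.58824 ≈ 0.8110

0.111 ≤ PN ≤ 0.811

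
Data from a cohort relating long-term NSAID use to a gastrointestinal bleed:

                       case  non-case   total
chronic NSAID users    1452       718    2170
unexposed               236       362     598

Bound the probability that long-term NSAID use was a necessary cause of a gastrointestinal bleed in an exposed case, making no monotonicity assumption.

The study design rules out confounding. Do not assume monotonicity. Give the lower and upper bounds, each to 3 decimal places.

0.410 ≤ PN ≤ 0.905

p₁ = P(outcome | exposed) = 1452/2170 = 0.66912
p₀ = P(outcome | unexposed) = 236/598 = 0.39465
Under exogeneity alone the bounds on PN are max{0,(p₁−p₀)/p₁} ≤ PN ≤ min{1,(1−p₀)/p₁}.
  lower = (p₁ − p₀)/p₁ = 0.27448 / 0.66912 ≈ 0.4102
  upper = min{1, (1 − p₀)/p₁} = 0.60535 / 0.66912 ≈ 0.9047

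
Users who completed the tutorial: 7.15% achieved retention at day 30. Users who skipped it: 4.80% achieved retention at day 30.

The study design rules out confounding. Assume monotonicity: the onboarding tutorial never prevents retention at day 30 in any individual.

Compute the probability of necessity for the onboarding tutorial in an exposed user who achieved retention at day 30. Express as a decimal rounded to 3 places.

PN ≈ 0.329

p₁ = 0.0715, p₀ = 0.048.
Under exogeneity and monotonicity, PN = (p₁ − p₀) / p₁.
PN = (0.0715 − 0.048) / 0.0715 = 0.0235 / 0.0715 ≈ 0.3287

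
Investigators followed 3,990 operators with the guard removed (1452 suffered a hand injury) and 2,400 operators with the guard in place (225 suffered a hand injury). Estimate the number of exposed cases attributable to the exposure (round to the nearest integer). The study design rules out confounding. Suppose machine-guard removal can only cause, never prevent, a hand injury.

about 1078 cases

p₁ = P(outcome | exposed) = 1452/3990 = 0.36391
p₀ = P(outcome | unexposed) = 225/2400 = 0.09375
PN = (p₁ − p₀)/p₁ = (0.36391 − 0.09375) / 0.36391 ≈ 0.74238.
Attributable cases ≈ PN × (exposed cases) = 0.74238 × 1452 ≈ 1077.94.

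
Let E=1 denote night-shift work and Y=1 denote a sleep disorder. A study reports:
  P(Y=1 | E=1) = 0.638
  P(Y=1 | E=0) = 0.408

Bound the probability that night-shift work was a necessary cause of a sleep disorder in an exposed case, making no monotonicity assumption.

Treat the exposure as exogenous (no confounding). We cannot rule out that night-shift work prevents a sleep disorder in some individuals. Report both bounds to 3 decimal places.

0.361 ≤ PN ≤ 0.928

Let p₁ = 0.638, p₀ = 0.408.
Under exogeneity alone the bounds on PN are max{0,(p₁−p₀)/p₁} ≤ PN ≤ min{1,(1−p₀)/p₁}.
  lower = (p₁ − p₀)/p₁ = 0.23 / 0.638 ≈ 0.3605
  upper = min{1, (1 − p₀)/p₁} = 0.592 / 0.638 ≈ 0.9279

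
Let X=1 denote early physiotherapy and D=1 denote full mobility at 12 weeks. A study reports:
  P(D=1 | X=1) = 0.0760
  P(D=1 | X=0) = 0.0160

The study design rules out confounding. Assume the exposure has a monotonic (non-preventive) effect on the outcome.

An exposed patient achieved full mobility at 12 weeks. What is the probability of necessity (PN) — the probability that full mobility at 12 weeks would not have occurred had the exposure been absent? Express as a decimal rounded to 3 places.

Let p₁ = 0.076, p₀ = 0.016.
Under exogeneity and monotonicity, PN = (p₁ − p₀) / p₁.
PN = (0.076 − 0.016) / 0.076 = 0.06 / 0.076 ≈ 0.7895

PN ≈ 0.789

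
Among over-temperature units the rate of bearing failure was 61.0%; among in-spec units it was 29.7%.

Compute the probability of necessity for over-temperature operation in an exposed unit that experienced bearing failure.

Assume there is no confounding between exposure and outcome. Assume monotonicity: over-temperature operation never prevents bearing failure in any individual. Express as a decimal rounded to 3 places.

PN ≈ 0.513

p₁ = 0.61, p₀ = 0.297.
Under exogeneity and monotonicity, PN = (p₁ − p₀) / p₁.
PN = (0.61 − 0.297) / 0.61 = 0.313 / 0.61 ≈ 0.5131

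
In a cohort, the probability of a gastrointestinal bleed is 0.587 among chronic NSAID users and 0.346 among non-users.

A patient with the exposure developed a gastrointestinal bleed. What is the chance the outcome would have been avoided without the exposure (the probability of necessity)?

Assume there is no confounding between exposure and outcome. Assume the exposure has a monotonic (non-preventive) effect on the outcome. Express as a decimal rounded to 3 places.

PN ≈ 0.411

Let p₁ = 0.587, p₀ = 0.346.
Under exogeneity and monotonicity, PN = (p₁ − p₀) / p₁.
PN = (0.587 − 0.346) / 0.587 = 0.241 / 0.587 ≈ 0.4106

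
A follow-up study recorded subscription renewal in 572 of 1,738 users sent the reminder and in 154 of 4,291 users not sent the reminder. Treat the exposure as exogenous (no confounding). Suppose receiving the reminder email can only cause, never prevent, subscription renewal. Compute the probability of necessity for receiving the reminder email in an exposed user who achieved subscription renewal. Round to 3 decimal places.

p₁ = P(outcome | exposed) = 572/1738 = 0.32911
p₀ = P(outcome | unexposed) = 154/4291 = 0.035889
Under exogeneity and monotonicity, PN = (p₁ − p₀) / p₁.
PN = (0.32911 − 0.035889) / 0.32911 = 0.29322 / 0.32911 ≈ 0.8910

PN ≈ 0.891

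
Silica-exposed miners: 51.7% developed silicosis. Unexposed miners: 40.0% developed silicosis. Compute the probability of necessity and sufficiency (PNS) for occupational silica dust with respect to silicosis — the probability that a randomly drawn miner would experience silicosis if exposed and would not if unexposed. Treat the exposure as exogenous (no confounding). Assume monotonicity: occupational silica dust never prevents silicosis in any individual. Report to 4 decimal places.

p₁ = 0.517, p₀ = 0.4.
Under exogeneity and monotonicity, PNS = p₁ − p₀.
PNS = 0.517 − 0.4 = 0.117

PNS ≈ 0.1170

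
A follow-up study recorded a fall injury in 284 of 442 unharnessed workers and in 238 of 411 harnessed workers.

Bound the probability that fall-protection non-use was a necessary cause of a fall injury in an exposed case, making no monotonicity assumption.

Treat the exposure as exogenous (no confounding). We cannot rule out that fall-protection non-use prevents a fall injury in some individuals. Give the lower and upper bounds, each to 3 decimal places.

p₁ = P(outcome | exposed) = 284/442 = 0.64253
p₀ = P(outcome | unexposed) = 238/411 = 0.57908
Under exogeneity alone the bounds on PN are max{0,(p₁−p₀)/p₁} ≤ PN ≤ min{1,(1−p₀)/p₁}.
  lower = (p₁ − p₀)/p₁ = 0.063459 / 0.64253 ≈ 0.0988
  upper = min{1, (1 − p₀)/p₁} = 0.42092 / 0.64253 ≈ 0.6551

0.099 ≤ PN ≤ 0.655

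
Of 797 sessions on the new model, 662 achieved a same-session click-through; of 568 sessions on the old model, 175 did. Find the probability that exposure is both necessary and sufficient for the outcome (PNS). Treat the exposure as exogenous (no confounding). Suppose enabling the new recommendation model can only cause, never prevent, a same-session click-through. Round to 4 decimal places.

p₁ = P(outcome | exposed) = 662/797 = 0.83061
p₀ = P(outcome | unexposed) = 175/568 = 0.3081
Under exogeneity and monotonicity, PNS = p₁ − p₀.
PNS = 0.83061 − 0.3081 = 0.52252

PNS ≈ 0.5225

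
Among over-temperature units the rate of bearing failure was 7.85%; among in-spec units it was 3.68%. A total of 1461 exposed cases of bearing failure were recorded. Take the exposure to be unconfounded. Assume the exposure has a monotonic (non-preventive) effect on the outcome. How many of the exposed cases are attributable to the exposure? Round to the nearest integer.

about 776 cases

p₁ = 0.0785, p₀ = 0.0368.
PN = (p₁ − p₀)/p₁ = (0.0785 − 0.0368) / 0.0785 ≈ 0.53121.
Attributable cases ≈ PN × (exposed cases) = 0.53121 × 1461 ≈ 776.10.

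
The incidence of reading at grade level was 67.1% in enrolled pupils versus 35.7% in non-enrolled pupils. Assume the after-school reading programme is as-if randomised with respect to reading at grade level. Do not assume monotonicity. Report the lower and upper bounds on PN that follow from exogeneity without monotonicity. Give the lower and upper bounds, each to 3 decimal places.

0.468 ≤ PN ≤ 0.958

p₁ = 0.671, p₀ = 0.357.
Under exogeneity alone the bounds on PN are max{0,(p₁−p₀)/p₁} ≤ PN ≤ min{1,(1−p₀)/p₁}.
  lower = (p₁ − p₀)/p₁ = 0.314 / 0.671 ≈ 0.4680
  upper = min{1, (1 − p₀)/p₁} = 0.643 / 0.671 ≈ 0.9583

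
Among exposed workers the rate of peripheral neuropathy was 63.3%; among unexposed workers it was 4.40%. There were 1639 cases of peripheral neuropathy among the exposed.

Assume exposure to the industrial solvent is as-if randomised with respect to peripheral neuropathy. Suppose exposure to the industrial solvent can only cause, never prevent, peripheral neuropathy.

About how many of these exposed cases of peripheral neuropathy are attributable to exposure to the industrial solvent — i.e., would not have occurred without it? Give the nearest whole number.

about 1525 cases

p₁ = 0.633, p₀ = 0.044.
PN = (p₁ − p₀)/p₁ = (0.633 − 0.044) / 0.633 ≈ 0.93049.
Attributable cases ≈ PN × (exposed cases) = 0.93049 × 1639 ≈ 1525.07.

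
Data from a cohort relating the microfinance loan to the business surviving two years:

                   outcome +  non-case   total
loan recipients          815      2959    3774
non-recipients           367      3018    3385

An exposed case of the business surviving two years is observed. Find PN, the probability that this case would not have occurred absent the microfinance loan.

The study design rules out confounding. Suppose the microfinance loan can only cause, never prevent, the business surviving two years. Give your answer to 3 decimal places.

PN ≈ 0.498

p₁ = P(outcome | exposed) = 815/3774 = 0.21595
p₀ = P(outcome | unexposed) = 367/3385 = 0.10842
Under exogeneity and monotonicity, PN = (p₁ − p₀)/p₁.
PN = (0.21595 − 0.10842) / 0.21595 ≈ 0.4979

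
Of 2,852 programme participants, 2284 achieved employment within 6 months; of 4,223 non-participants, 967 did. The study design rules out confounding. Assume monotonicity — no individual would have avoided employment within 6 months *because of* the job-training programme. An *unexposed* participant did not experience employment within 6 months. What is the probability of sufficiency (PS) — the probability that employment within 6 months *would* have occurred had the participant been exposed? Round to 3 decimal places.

PS ≈ 0.742

p₁ = P(outcome | exposed) = 2284/2852 = 0.80084
p₀ = P(outcome | unexposed) = 967/4223 = 0.22898
Under exogeneity and monotonicity, PS = (p₁ − p₀) / (1 − p₀).
PS = (0.80084 − 0.22898) / (1 − 0.22898) = 0.57186 / 0.77102 ≈ 0.7417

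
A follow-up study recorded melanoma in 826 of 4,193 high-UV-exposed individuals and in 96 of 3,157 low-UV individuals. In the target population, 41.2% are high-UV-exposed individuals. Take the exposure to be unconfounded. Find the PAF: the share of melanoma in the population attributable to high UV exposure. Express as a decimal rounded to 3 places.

p₁ = P(outcome | exposed) = 826/4193 = 0.19699
p₀ = P(outcome | unexposed) = 96/3157 = 0.030409
Overall risk P(Y=1) = π·p₁ + (1−π)·p₀ = 0.412×0.19699 + 0.588×0.030409 = 0.099042.
Under exogeneity, PAF = [P(Y=1) − p₀] / P(Y=1).
PAF = (0.099042 − 0.030409) / 0.099042 ≈ 0.6930

PAF ≈ 0.693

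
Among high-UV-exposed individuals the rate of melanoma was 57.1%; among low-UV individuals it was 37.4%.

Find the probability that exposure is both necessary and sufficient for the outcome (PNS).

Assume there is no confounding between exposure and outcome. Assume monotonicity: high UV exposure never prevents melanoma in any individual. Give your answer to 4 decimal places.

p₁ = 0.571, p₀ = 0.374.
Under exogeneity and monotonicity, PNS = p₁ − p₀.
PNS = 0.571 − 0.374 = 0.197

PNS ≈ 0.1970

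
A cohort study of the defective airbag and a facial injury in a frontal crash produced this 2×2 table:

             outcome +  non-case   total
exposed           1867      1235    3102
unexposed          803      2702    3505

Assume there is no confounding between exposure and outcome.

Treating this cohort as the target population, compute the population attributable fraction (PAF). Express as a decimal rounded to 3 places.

p₁ = P(outcome | exposed) = 1867/3102 = 0.60187
p₀ = P(outcome | unexposed) = 803/3505 = 0.2291
Exposure prevalence π = 3102/6607 = 0.4695; overall risk P(Y=1) = 0.40412.
Under exogeneity, PAF = [P(Y=1) − p₀]/P(Y=1).
PAF = (0.40412 − 0.2291) / 0.40412 ≈ 0.4331

PAF ≈ 0.433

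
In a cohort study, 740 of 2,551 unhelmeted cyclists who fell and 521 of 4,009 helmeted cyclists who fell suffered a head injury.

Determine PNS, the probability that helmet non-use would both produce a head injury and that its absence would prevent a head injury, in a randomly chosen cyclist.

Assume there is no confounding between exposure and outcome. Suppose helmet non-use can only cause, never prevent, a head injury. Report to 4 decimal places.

PNS ≈ 0.1601

p₁ = P(outcome | exposed) = 740/2551 = 0.29008
p₀ = P(outcome | unexposed) = 521/4009 = 0.12996
Under exogeneity and monotonicity, PNS = p₁ − p₀.
PNS = 0.29008 − 0.12996 = 0.16012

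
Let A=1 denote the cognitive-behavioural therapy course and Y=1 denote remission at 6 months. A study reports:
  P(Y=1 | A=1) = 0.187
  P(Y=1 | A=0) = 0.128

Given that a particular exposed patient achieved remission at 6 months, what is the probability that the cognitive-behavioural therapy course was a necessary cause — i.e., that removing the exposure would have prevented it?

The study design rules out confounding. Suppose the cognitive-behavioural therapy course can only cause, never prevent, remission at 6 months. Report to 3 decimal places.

PN ≈ 0.316

Let p₁ = 0.187, p₀ = 0.128.
Under exogeneity and monotonicity, PN = (p₁ − p₀) / p₁.
PN = (0.187 − 0.128) / 0.187 = 0.059 / 0.187 ≈ 0.3155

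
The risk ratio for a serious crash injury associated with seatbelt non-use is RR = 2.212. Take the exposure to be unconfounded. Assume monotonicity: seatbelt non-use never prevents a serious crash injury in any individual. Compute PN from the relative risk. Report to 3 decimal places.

Under exogeneity and monotonicity, PN = (RR − 1) / RR = 1 − 1/RR.
PN = (2.212 − 1) / 2.212 = 1.212 / 2.212 ≈ 0.5479

PN ≈ 0.548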